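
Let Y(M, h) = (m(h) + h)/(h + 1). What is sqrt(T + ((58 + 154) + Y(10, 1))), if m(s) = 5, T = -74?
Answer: sqrt(141) ≈ 11.874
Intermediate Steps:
Y(M, h) = (5 + h)/(1 + h) (Y(M, h) = (5 + h)/(h + 1) = (5 + h)/(1 + h))
sqrt(T + ((58 + 154) + Y(10, 1))) = sqrt(-74 + ((58 + 154) + (5 + 1)/(1 + 1))) = sqrt(-74 + (212 + 6/2)) = sqrt(-74 + (212 + (1/2)*6)) = sqrt(-74 + (212 + 3)) = sqrt(-74 + 215) = sqrt(141)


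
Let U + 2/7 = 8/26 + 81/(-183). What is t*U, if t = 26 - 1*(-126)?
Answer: -354920/5551 ≈ -63.938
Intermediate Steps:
t = 152 (t = 26 + 126 = 152)
U = -2335/5551 (U = -2/7 + (8/26 + 81/(-183)) = -2/7 + (8*(1/26) + 81*(-1/183)) = -2/7 + (4/13 - 27/61) = -2/7 - 107/793 = -2335/5551 ≈ -0.42064)
t*U = 152*(-2335/5551) = -354920/5551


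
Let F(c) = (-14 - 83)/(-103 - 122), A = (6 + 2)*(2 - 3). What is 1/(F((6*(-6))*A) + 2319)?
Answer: 225/521872 ≈ 0.00043114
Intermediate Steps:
A = -8 (A = 8*(-1) = -8)
F(c) = 97/225 (F(c) = -97/(-225) = -97*(-1/225) = 97/225)
1/(F((6*(-6))*A) + 2319) = 1/(97/225 + 2319) = 1/(521872/225) = 225/521872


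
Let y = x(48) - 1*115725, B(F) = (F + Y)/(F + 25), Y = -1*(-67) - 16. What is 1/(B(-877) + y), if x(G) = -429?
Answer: -426/49481191 ≈ -8.6093e-6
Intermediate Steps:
Y = 51 (Y = 67 - 16 = 51)
B(F) = (51 + F)/(25 + F) (B(F) = (F + 51)/(F + 25) = (51 + F)/(25 + F))
y = -116154 (y = -429 - 1*115725 = -429 - 115725 = -116154)
1/(B(-877) + y) = 1/((51 - 877)/(25 - 877) - 116154) = 1/(-826/(-852) - 116154) = 1/(-1/852*(-826) - 116154) = 1/(413/426 - 116154) = 1/(-49481191/426) = -426/49481191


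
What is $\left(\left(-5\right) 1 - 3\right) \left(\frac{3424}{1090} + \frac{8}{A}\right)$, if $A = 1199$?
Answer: $- \frac{150976}{5995} \approx -25.184$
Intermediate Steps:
$\left(\left(-5\right) 1 - 3\right) \left(\frac{3424}{1090} + \frac{8}{A}\right) = \left(\left(-5\right) 1 - 3\right) \left(\frac{3424}{1090} + \frac{8}{1199}\right) = \left(-5 - 3\right) \left(3424 \cdot \frac{1}{1090} + 8 \cdot \frac{1}{1199}\right) = - 8 \left(\frac{1712}{545} + \frac{8}{1199}\right) = \left(-8\right) \frac{18872}{5995} = - \frac{150976}{5995}$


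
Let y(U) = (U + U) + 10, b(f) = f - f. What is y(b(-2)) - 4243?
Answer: -4233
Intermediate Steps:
b(f) = 0
y(U) = 10 + 2*U (y(U) = 2*U + 10 = 10 + 2*U)
y(b(-2)) - 4243 = (10 + 2*0) - 4243 = (10 + 0) - 4243 = 10 - 4243 = -4233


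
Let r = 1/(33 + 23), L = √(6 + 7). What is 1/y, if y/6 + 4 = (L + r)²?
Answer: 44256800/2389462659 - 175616*√13/2389462659 ≈ 0.018257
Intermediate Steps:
L = √13 ≈ 3.6056
r = 1/56 ≈ 0.017857
y = -24 + 6*(1/56 + √13)² (y = -24 + 6*(√13 + 1/56)² = -24 + 6*(1/56 + √13)² ≈ 54.775)
1/y = 1/(84675/1568 + 3*√13/14)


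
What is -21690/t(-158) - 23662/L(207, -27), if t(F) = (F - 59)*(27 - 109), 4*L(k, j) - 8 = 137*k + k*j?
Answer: -77793619/14475419 ≈ -5.3742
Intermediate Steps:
L(k, j) = 2 + 137*k/4 + j*k/4 (L(k, j) = 2 + (137*k + k*j)/4 = 2 + (137*k + j*k)/4 = 2 + (137*k/4 + j*k/4) = 2 + 137*k/4 + j*k/4)
t(F) = 4838 - 82*F (t(F) = (-59 + F)*(-82) = 4838 - 82*F)
-21690/t(-158) - 23662/L(207, -27) = -21690/(4838 - 82*(-158)) - 23662/(2 + (137/4)*207 + (1/4)*(-27)*207) = -21690/(4838 + 12956) - 23662/(2 + 28359/4 - 5589/4) = -21690/17794 - 23662/11389/2 = -21690*1/17794 - 23662*2/11389 = -10845/8897 - 47324/11389 = -77793619/14475419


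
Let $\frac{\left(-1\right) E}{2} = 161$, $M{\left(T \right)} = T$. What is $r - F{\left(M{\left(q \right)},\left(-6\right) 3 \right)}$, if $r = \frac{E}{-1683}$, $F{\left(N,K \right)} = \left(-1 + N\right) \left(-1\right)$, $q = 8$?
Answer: $\frac{12103}{1683} \approx 7.1913$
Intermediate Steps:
$F{\left(N,K \right)} = 1 - N$
$E = -322$ ($E = \left(-2\right) 161 = -322$)
$r = \frac{322}{1683}$ ($r = - \frac{322}{-1683} = \left(-322\right) \left(- \frac{1}{1683}\right) = \frac{322}{1683} \approx 0.19132$)
$r - F{\left(M{\left(q \right)},\left(-6\right) 3 \right)} = \frac{322}{1683} - \left(1 - 8\right) = \frac{322}{1683} - -7 = \frac{322}{1683} + 7 = \frac{12103}{1683}$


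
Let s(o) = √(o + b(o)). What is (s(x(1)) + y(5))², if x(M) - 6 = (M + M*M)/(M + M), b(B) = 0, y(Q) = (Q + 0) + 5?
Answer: (10 + √7)² ≈ 159.92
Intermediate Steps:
y(Q) = 5 + Q (y(Q) = Q + 5 = 5 + Q)
x(M) = 6 + (M + M²)/(2*M) (x(M) = 6 + (M + M*M)/(M + M) = 6 + (M + M²)/((2*M)) = 6 + (M + M²)*(1/(2*M)) = 6 + (M + M²)/(2*M))
s(o) = √o (s(o) = √(o + 0) = √o)
(s(x(1)) + y(5))² = (√(13/2 + (½)*1) + (5 + 5))² = (√(13/2 + ½) + 10)² = (√7 + 10)² = (10 + √7)²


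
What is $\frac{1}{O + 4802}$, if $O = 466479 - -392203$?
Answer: $\frac{1}{863484} \approx 1.1581 \cdot 10^{-6}$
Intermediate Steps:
$O = 858682$ ($O = 466479 + 392203 = 858682$)
$\frac{1}{O + 4802} = \frac{1}{858682 + 4802} = \frac{1}{863484}$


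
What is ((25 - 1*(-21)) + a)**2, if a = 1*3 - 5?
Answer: 1936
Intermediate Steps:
a = -2 (a = 3 - 5 = -2)
((25 - 1*(-21)) + a)**2 = ((25 - 1*(-21)) - 2)**2 = ((25 + 21) - 2)**2 = (46 - 2)**2 = 44**2 = 1936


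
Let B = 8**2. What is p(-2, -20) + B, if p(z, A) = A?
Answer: 44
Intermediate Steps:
B = 64
p(-2, -20) + B = -20 + 64 = 44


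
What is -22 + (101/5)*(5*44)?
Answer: 4422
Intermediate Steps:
-22 + (101/5)*(5*44) = -22 + (101*(1/5))*220 = -22 + (101/5)*220 = -22 + 4444 = 4422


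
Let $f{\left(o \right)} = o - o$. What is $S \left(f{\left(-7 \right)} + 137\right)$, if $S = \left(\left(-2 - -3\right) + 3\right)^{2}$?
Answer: $2192$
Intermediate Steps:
$S = 16$ ($S = \left(\left(-2 + 3\right) + 3\right)^{2} = \left(1 + 3\right)^{2} = 4^{2} = 16$)
$f{\left(o \right)} = 0$
$S \left(f{\left(-7 \right)} + 137\right) = 16 \left(0 + 137\right) = 16 \cdot 137 = 2192$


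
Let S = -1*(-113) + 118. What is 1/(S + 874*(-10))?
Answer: -1/8509 ≈ -0.00011752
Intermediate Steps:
S = 231 (S = 113 + 118 = 231)
1/(S + 874*(-10)) = 1/(231 + 874*(-10)) = 1/(231 - 8740) = 1/(-8509) = -1/8509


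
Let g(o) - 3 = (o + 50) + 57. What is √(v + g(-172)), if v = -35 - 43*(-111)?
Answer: 2*√1169 ≈ 68.381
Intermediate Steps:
g(o) = 110 + o (g(o) = 3 + ((o + 50) + 57) = 3 + ((50 + o) + 57) = 3 + (107 + o) = 110 + o)
v = 4738 (v = -35 + 4773 = 4738)
√(v + g(-172)) = √(4738 + (110 - 172)) = √(4738 - 62) = √4676 = 2*√1169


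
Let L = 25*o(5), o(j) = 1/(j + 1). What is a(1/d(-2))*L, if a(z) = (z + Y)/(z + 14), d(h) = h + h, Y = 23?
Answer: 455/66 ≈ 6.8939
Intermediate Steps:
d(h) = 2*h
o(j) = 1/(1 + j)
L = 25/6 (L = 25/(1 + 5) = 25/6 ≈ 4.1667)
a(z) = (23 + z)/(14 + z) (a(z) = (z + 23)/(z + 14) = (23 + z)/(14 + z))
a(1/d(-2))*L = ((23 + 1/(2*(-2)))/(14 + 1/(2*(-2))))*(25/6) = ((23 + 1/(-4))/(14 + 1/(-4)))*(25/6) = ((23 - 1/4)/(14 - 1/4))*(25/6) = ((91/4)/(55/4))*(25/6) = ((4/55)*(91/4))*(25/6) = (91/55)*(25/6) = 455/66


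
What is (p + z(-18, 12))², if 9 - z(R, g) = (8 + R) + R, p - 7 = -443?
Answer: 159201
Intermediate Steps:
p = -436 (p = 7 - 443 = -436)
z(R, g) = 1 - 2*R (z(R, g) = 9 - ((8 + R) + R) = 9 - (8 + 2*R) = 9 + (-8 - 2*R) = 1 - 2*R)
(p + z(-18, 12))² = (-436 + (1 - 2*(-18)))² = (-436 + (1 + 36))² = (-436 + 37)² = (-399)² = 159201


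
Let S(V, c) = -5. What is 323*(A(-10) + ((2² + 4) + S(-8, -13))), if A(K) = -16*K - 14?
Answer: 48127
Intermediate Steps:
A(K) = -14 - 16*K
323*(A(-10) + ((2² + 4) + S(-8, -13))) = 323*((-14 - 16*(-10)) + ((2² + 4) - 5)) = 323*((-14 + 160) + ((4 + 4) - 5)) = 323*(146 + (8 - 5)) = 323*(146 + 3) = 323*149 = 48127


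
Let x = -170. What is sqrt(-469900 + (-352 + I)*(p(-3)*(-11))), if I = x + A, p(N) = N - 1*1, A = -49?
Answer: 4*I*sqrt(30939) ≈ 703.58*I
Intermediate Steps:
p(N) = -1 + N (p(N) = N - 1 = -1 + N)
I = -219 (I = -170 - 49 = -219)
sqrt(-469900 + (-352 + I)*(p(-3)*(-11))) = sqrt(-469900 + (-352 - 219)*((-1 - 3)*(-11))) = sqrt(-469900 - (-2284)*(-11)) = sqrt(-469900 - 571*44) = sqrt(-469900 - 25124) = sqrt(-495024) = 4*I*sqrt(30939)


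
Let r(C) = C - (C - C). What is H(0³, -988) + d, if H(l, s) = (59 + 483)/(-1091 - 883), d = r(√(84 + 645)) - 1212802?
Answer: -1197009196/987 ≈ -1.2128e+6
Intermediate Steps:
r(C) = C (r(C) = C - 1*0 = C + 0 = C)
d = -1212775 (d = √(84 + 645) - 1212802 = √729 - 1212802 = 27 - 1212802 = -1212775)
H(l, s) = -271/987 (H(l, s) = 542/(-1974) = 542*(-1/1974) = -271/987)
H(0³, -988) + d = -271/987 - 1212775 = -1197009196/987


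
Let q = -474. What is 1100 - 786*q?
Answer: 373664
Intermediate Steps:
1100 - 786*q = 1100 - 786*(-474) = 1100 + 372564 = 373664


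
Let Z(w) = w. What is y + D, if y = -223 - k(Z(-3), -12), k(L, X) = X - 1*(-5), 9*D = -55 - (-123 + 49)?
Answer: -1925/9 ≈ -213.89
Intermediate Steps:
D = 19/9 (D = (-55 - (-123 + 49))/9 = (-55 - 1*(-74))/9 = (-55 + 74)/9 = (1/9)*19 = 19/9 ≈ 2.1111)
k(L, X) = 5 + X (k(L, X) = X + 5 = 5 + X)
y = -216 (y = -223 - (5 - 12) = -223 - 1*(-7) = -223 + 7 = -216)
y + D = -216 + 19/9 = -1925/9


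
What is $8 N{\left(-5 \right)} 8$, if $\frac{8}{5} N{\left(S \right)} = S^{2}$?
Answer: $1000$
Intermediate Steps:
$N{\left(S \right)} = \frac{5 S^{2}}{8}$
$8 N{\left(-5 \right)} 8 = 8 \frac{5 \left(-5\right)^{2}}{8} \cdot 8 = 8 \cdot \frac{5}{8} \cdot 25 \cdot 8 = 8 \cdot \frac{125}{8} \cdot 8 = 125 \cdot 8 = 1000$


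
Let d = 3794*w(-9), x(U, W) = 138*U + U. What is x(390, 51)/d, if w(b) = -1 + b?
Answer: -5421/3794 ≈ -1.4288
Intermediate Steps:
x(U, W) = 139*U
d = -37940 (d = 3794*(-1 - 9) = 3794*(-10) = -37940)
x(390, 51)/d = (139*390)/(-37940) = 54210*(-1/37940) = -5421/3794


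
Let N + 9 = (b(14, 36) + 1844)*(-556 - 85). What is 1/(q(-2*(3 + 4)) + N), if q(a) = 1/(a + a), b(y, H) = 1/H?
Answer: -63/74467943 ≈ -8.4600e-7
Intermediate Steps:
N = -42553109/36 (N = -9 + (1/36 + 1844)*(-556 - 85) = -9 + (1/36 + 1844)*(-641) = -9 + (66385/36)*(-641) = -9 - 42552785/36 = -42553109/36 ≈ -1.1820e+6)
q(a) = 1/(2*a)
1/(q(-2*(3 + 4)) + N) = 1/(1/(2*((-2*(3 + 4)))) - 42553109/36) = 1/(1/(2*((-2*7))) - 42553109/36) = 1/((1/2)/(-14) - 42553109/36) = 1/((1/2)*(-1/14) - 42553109/36) = 1/(-1/28 - 42553109/36) = 1/(-74467943/63) = -63/74467943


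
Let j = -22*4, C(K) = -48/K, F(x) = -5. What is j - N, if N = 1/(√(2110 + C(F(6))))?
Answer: -88 - √52990/10598 ≈ -88.022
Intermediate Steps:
N = √52990/10598 (N = 1/(√(2110 - 48/(-5))) = 1/(√(2110 - 48*(-⅕))) = 1/(√(2110 + 48/5)) = 1/(√(10598/5)) = 1/(√52990/5) = √52990/10598 ≈ 0.021721)
j = -88
j - N = -88 - √52990/10598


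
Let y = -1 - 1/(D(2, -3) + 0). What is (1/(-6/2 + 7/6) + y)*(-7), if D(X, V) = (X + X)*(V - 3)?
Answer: 2779/264 ≈ 10.527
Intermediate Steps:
D(X, V) = 2*X*(-3 + V) (D(X, V) = (2*X)*(-3 + V) = 2*X*(-3 + V))
y = -23/24 (y = -1 - 1/(2*2*(-3 - 3) + 0) = -1 - 1/(2*2*(-6) + 0) = -1 - 1/(-24 + 0) = -1 - 1/(-24) = -1 - 1*(-1/24) = -1 + 1/24 = -23/24 ≈ -0.95833)
(1/(-6/2 + 7/6) + y)*(-7) = (1/(-6/2 + 7/6) - 23/24)*(-7) = (1/(-6*½ + 7*(⅙)) - 23/24)*(-7) = (1/(-3 + 7/6) - 23/24)*(-7) = (1/(-11/6) - 23/24)*(-7) = (-6/11 - 23/24)*(-7) = -397/264*(-7) = 2779/264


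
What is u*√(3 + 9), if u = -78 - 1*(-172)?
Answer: 188*√3 ≈ 325.63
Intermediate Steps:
u = 94 (u = -78 + 172 = 94)
u*√(3 + 9) = 94*√(3 + 9) = 94*√12 = 94*(2*√3) = 188*√3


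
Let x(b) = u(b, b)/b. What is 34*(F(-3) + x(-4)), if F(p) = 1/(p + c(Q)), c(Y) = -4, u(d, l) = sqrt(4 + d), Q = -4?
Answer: -34/7 ≈ -4.8571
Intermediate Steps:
F(p) = 1/(-4 + p) (F(p) = 1/(p - 4) = 1/(-4 + p))
x(b) = sqrt(4 + b)/b
34*(F(-3) + x(-4)) = 34*(1/(-4 - 3) + sqrt(4 - 4)/(-4)) = 34*(1/(-7) - sqrt(0)/4) = 34*(-1/7 - 1/4*0) = 34*(-1/7 + 0) = 34*(-1/7) = -34/7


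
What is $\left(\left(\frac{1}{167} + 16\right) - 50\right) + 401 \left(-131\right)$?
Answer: $- \frac{8778354}{167} \approx -52565.0$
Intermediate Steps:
$\left(\left(\frac{1}{167} + 16\right) - 50\right) + 401 \left(-131\right) = \left(\left(\frac{1}{167} + 16\right) - 50\right) - 52531 = \left(\frac{2673}{167} - 50\right) - 52531 = - \frac{5677}{167} - 52531 = - \frac{8778354}{167}$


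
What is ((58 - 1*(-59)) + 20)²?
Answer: 18769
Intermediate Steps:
((58 - 1*(-59)) + 20)² = ((58 + 59) + 20)² = (117 + 20)² = 137² = 18769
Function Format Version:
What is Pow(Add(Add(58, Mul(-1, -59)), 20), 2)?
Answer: 18769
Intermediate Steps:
Pow(Add(Add(58, Mul(-1, -59)), 20), 2) = Pow(Add(Add(58, 59), 20), 2) = Pow(Add(117, 20), 2) = Pow(137, 2) = 18769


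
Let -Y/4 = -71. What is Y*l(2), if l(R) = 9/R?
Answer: 1278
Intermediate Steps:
Y = 284 (Y = -4*(-71) = 284)
Y*l(2) = 284*(9/2) = 1278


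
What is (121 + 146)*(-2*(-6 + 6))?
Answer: 0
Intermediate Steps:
(121 + 146)*(-2*(-6 + 6)) = 267*(-2*0) = 267*0 = 0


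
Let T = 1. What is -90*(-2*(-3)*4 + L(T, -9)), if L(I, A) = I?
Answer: -2250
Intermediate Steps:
-90*(-2*(-3)*4 + L(T, -9)) = -90*(-2*(-3)*4 + 1) = -90*(6*4 + 1) = -90*(24 + 1) = -90*25 = -2250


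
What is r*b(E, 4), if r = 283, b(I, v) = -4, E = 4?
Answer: -1132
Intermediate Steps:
r*b(E, 4) = 283*(-4) = -1132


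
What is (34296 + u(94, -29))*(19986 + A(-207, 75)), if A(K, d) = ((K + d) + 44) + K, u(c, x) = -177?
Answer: 671837229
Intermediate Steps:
A(K, d) = 44 + d + 2*K (A(K, d) = (44 + K + d) + K = 44 + d + 2*K)
(34296 + u(94, -29))*(19986 + A(-207, 75)) = (34296 - 177)*(19986 + (44 + 75 + 2*(-207))) = 34119*(19986 + (44 + 75 - 414)) = 34119*(19986 - 295) = 34119*19691 = 671837229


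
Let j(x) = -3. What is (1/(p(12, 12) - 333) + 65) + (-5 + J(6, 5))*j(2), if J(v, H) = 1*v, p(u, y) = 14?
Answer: 19777/319 ≈ 61.997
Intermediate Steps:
J(v, H) = v
(1/(p(12, 12) - 333) + 65) + (-5 + J(6, 5))*j(2) = (1/(14 - 333) + 65) + (-5 + 6)*(-3) = (1/(-319) + 65) + 1*(-3) = (-1/319 + 65) - 3 = 20734/319 - 3 = 19777/319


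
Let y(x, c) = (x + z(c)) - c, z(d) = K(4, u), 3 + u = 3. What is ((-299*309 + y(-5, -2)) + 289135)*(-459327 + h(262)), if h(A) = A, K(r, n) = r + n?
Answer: -90318743425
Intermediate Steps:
u = 0 (u = -3 + 3 = 0)
K(r, n) = n + r
z(d) = 4 (z(d) = 0 + 4 = 4)
y(x, c) = 4 + x - c (y(x, c) = (x + 4) - c = (4 + x) - c = 4 + x - c)
((-299*309 + y(-5, -2)) + 289135)*(-459327 + h(262)) = ((-299*309 + (4 - 5 - 1*(-2))) + 289135)*(-459327 + 262) = ((-92391 + (4 - 5 + 2)) + 289135)*(-459065) = ((-92391 + 1) + 289135)*(-459065) = (-92390 + 289135)*(-459065) = 196745*(-459065) = -90318743425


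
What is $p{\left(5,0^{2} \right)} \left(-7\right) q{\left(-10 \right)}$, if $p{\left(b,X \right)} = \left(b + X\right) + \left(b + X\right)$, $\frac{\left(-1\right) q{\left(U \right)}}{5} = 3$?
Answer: $1050$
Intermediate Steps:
$q{\left(U \right)} = -15$ ($q{\left(U \right)} = \left(-5\right) 3 = -15$)
$p{\left(b,X \right)} = 2 X + 2 b$ ($p{\left(b,X \right)} = \left(X + b\right) + \left(X + b\right) = 2 X + 2 b$)
$p{\left(5,0^{2} \right)} \left(-7\right) q{\left(-10 \right)} = \left(2 \cdot 0^{2} + 2 \cdot 5\right) \left(-7\right) \left(-15\right) = \left(2 \cdot 0 + 10\right) \left(-7\right) \left(-15\right) = \left(0 + 10\right) \left(-7\right) \left(-15\right) = 10 \left(-7\right) \left(-15\right) = \left(-70\right) \left(-15\right) = 1050$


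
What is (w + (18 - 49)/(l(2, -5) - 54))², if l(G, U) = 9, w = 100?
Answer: 20529961/2025 ≈ 10138.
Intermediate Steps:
(w + (18 - 49)/(l(2, -5) - 54))² = (100 + (18 - 49)/(9 - 54))² = (100 - 31/(-45))² = (100 - 31*(-1/45))² = (100 + 31/45)² = (4531/45)² = 20529961/2025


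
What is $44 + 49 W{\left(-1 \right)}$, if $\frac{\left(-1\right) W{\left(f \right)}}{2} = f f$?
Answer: $-54$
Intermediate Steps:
$W{\left(f \right)} = - 2 f^{2}$ ($W{\left(f \right)} = - 2 f f = - 2 f^{2}$)
$44 + 49 W{\left(-1 \right)} = 44 + 49 \left(- 2 \left(-1\right)^{2}\right) = 44 + 49 \left(\left(-2\right) 1\right) = 44 + 49 \left(-2\right) = 44 - 98 = -54$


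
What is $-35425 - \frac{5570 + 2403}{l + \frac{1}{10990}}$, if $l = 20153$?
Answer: $- \frac{7846068733445}{221481471} \approx -35425.0$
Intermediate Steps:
$-35425 - \frac{5570 + 2403}{l + \frac{1}{10990}} = -35425 - \frac{5570 + 2403}{20153 + \frac{1}{10990}} = -35425 - \frac{7973}{20153 + \frac{1}{10990}} = -35425 - \frac{7973}{\frac{221481471}{10990}} = -35425 - 7973 \cdot \frac{10990}{221481471} = -35425 - \frac{87623270}{221481471} = - \frac{7846068733445}{221481471}$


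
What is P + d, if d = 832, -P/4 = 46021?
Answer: -183252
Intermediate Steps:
P = -184084 (P = -4*46021 = -184084)
P + d = -184084 + 832 = -183252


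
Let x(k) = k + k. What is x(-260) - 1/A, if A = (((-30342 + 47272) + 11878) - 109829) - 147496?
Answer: -118828839/228517 ≈ -520.00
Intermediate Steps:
x(k) = 2*k
A = -228517 (A = ((16930 + 11878) - 109829) - 147496 = (28808 - 109829) - 147496 = -81021 - 147496 = -228517)
x(-260) - 1/A = 2*(-260) - 1/(-228517) = -520 - 1*(-1/228517) = -520 + 1/228517 = -118828839/228517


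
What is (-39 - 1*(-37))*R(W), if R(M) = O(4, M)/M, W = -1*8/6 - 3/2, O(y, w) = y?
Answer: 48/17 ≈ 2.8235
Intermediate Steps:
W = -17/6 (W = -8*⅙ - 3*½ = -4/3 - 3/2 = -17/6 ≈ -2.8333)
R(M) = 4/M
(-39 - 1*(-37))*R(W) = (-39 - 1*(-37))*(4/(-17/6)) = (-39 + 37)*(4*(-6/17)) = -2*(-24/17) = 48/17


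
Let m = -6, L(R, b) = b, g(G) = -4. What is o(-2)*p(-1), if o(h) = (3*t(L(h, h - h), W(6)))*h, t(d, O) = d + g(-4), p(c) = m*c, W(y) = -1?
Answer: 144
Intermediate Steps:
p(c) = -6*c
t(d, O) = -4 + d (t(d, O) = d - 4 = -4 + d)
o(h) = -12*h (o(h) = (3*(-4 + (h - h)))*h = (3*(-4 + 0))*h = (3*(-4))*h = -12*h)
o(-2)*p(-1) = (-12*(-2))*(-6*(-1)) = 24*6 = 144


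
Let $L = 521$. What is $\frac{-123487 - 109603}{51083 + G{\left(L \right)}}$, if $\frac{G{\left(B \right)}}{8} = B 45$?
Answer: $- \frac{233090}{238643} \approx -0.97673$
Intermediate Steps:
$G{\left(B \right)} = 360 B$ ($G{\left(B \right)} = 8 B 45 = 8 \cdot 45 B = 360 B$)
$\frac{-123487 - 109603}{51083 + G{\left(L \right)}} = \frac{-123487 - 109603}{51083 + 360 \cdot 521} = - \frac{233090}{51083 + 187560} = - \frac{233090}{238643}$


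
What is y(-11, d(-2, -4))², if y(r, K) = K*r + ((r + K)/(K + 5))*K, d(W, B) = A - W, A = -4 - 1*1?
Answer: 2916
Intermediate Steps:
A = -5 (A = -4 - 1 = -5)
d(W, B) = -5 - W
y(r, K) = K*r + K*(K + r)/(5 + K) (y(r, K) = K*r + ((K + r)/(5 + K))*K = K*r + K*(K + r)/(5 + K))
y(-11, d(-2, -4))² = ((-5 - 1*(-2))*((-5 - 1*(-2)) + 6*(-11) + (-5 - 1*(-2))*(-11))/(5 + (-5 - 1*(-2))))² = ((-5 + 2)*((-5 + 2) - 66 + (-5 + 2)*(-11))/(5 + (-5 + 2)))² = (-3*(-3 - 66 - 3*(-11))/(5 - 3))² = (-3*(-3 - 66 + 33)/2)² = (-3*½*(-36))² = 54² = 2916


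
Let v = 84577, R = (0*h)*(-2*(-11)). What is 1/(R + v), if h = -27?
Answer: 1/84577 ≈ 1.1824e-5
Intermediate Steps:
R = 0 (R = (0*(-27))*(-2*(-11)) = 0*22 = 0)
1/(R + v) = 1/(0 + 84577) = 1/84577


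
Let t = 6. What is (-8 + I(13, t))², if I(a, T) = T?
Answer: 4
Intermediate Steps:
(-8 + I(13, t))² = (-8 + 6)² = (-2)² = 4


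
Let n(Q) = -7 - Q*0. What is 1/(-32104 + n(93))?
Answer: -1/32111 ≈ -3.1142e-5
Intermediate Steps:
n(Q) = -7 (n(Q) = -7 - 1*0 = -7 + 0 = -7)
1/(-32104 + n(93)) = 1/(-32104 - 7) = 1/(-32111) = -1/32111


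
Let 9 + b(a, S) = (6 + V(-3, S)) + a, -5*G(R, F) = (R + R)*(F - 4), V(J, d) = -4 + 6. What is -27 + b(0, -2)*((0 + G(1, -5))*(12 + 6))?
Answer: -459/5 ≈ -91.800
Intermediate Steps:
V(J, d) = 2
G(R, F) = -2*R*(-4 + F)/5 (G(R, F) = -(R + R)*(F - 4)/5 = -2*R*(-4 + F)/5)
b(a, S) = -1 + a (b(a, S) = -9 + ((6 + 2) + a) = -9 + (8 + a) = -1 + a)
-27 + b(0, -2)*((0 + G(1, -5))*(12 + 6)) = -27 + (-1 + 0)*((0 + (⅖)*1*(4 - 1*(-5)))*(12 + 6)) = -27 - (0 + (⅖)*1*(4 + 5))*18 = -27 - (0 + (⅖)*1*9)*18 = -27 - (0 + 18/5)*18 = -27 - 18*18/5 = -27 - 1*324/5 = -27 - 324/5 = -459/5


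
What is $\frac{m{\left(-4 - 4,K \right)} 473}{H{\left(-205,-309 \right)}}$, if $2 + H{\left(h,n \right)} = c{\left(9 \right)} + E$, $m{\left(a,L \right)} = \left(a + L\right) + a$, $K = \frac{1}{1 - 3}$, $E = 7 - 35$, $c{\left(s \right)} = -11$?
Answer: $\frac{15609}{82} \approx 190.35$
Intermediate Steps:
$E = -28$ ($E = 7 - 35 = -28$)
$K = - \frac{1}{2}$ ($K = \frac{1}{-2} = - \frac{1}{2} \approx -0.5$)
$m{\left(a,L \right)} = L + 2 a$ ($m{\left(a,L \right)} = \left(L + a\right) + a = L + 2 a$)
$H{\left(h,n \right)} = -41$ ($H{\left(h,n \right)} = -2 - 39 = -41$)
$\frac{m{\left(-4 - 4,K \right)} 473}{H{\left(-205,-309 \right)}} = \frac{\left(- \frac{1}{2} + 2 \left(-4 - 4\right)\right) 473}{-41} = \left(- \frac{1}{2} + 2 \left(-4 - 4\right)\right) 473 \left(- \frac{1}{41}\right) = \left(- \frac{1}{2} + 2 \left(-8\right)\right) 473 \left(- \frac{1}{41}\right) = \left(- \frac{1}{2} - 16\right) 473 \left(- \frac{1}{41}\right) = \left(- \frac{33}{2}\right) 473 \left(- \frac{1}{41}\right) = \left(- \frac{15609}{2}\right) \left(- \frac{1}{41}\right) = \frac{15609}{82}$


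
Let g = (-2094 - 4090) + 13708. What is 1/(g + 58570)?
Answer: 1/66094 ≈ 1.5130e-5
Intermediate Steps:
g = 7524 (g = -6184 + 13708 = 7524)
1/(g + 58570) = 1/(7524 + 58570) = 1/66094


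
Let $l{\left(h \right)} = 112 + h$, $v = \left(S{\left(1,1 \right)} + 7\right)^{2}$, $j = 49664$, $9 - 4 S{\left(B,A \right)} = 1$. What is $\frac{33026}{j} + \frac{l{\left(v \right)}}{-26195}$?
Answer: $\frac{427765459}{650474240} \approx 0.65762$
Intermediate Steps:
$S{\left(B,A \right)} = 2$ ($S{\left(B,A \right)} = \frac{9}{4} - \frac{1}{4} = 2$)
$v = 81$ ($v = \left(2 + 7\right)^{2} = 9^{2} = 81$)
$\frac{33026}{j} + \frac{l{\left(v \right)}}{-26195} = \frac{33026}{49664} + \frac{112 + 81}{-26195} = 33026 \cdot \frac{1}{49664} + 193 \left(- \frac{1}{26195}\right) = \frac{16513}{24832} - \frac{193}{26195} = \frac{427765459}{650474240}$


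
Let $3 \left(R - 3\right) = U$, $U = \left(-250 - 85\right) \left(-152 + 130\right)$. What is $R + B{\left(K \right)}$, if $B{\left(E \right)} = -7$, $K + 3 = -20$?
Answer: $\frac{7358}{3} \approx 2452.7$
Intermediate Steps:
$K = -23$ ($K = -3 - 20 = -23$)
$U = 7370$ ($U = \left(-335\right) \left(-22\right) = 7370$)
$R = \frac{7379}{3}$ ($R = 3 + \frac{1}{3} \cdot 7370 = 3 + \frac{7370}{3} = \frac{7379}{3} \approx 2459.7$)
$R + B{\left(K \right)} = \frac{7379}{3} - 7 = \frac{7358}{3}$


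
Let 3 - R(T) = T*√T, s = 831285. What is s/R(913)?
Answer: 831285/(3 - 913*√913) ≈ -30.136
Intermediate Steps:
R(T) = 3 - T^(3/2) (R(T) = 3 - T*√T = 3 - T^(3/2))
s/R(913) = 831285/(3 - 913^(3/2)) = 831285/(3 - 913*√913)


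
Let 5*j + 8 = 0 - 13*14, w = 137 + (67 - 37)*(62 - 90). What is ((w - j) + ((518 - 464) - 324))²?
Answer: 874225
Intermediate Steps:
w = -703 (w = 137 + 30*(-28) = 137 - 840 = -703)
j = -38 (j = -8/5 + (0 - 13*14)/5 = -8/5 + (0 - 182)/5 = -8/5 + (⅕)*(-182) = -8/5 - 182/5 = -38)
((w - j) + ((518 - 464) - 324))² = ((-703 - 1*(-38)) + ((518 - 464) - 324))² = ((-703 + 38) + (54 - 324))² = (-665 - 270)² = (-935)² = 874225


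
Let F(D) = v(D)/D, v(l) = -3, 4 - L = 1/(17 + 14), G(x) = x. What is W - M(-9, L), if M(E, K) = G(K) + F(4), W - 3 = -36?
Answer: -4491/124 ≈ -36.218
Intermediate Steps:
W = -33 (W = 3 - 36 = -33)
L = 123/31 (L = 4 - 1/(17 + 14) = 4 - 1/31 = 123/31 ≈ 3.9677)
F(D) = -3/D
M(E, K) = -¾ + K (M(E, K) = K - 3/4 = K - 3*¼ = K - ¾ = -¾ + K)
W - M(-9, L) = -33 - (-¾ + 123/31) = -33 - 1*399/124 = -33 - 399/124 = -4491/124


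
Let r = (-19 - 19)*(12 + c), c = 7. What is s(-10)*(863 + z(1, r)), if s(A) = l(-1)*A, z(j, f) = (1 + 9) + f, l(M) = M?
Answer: 1510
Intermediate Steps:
r = -722 (r = (-19 - 19)*(12 + 7) = -38*19 = -722)
z(j, f) = 10 + f
s(A) = -A
s(-10)*(863 + z(1, r)) = (-1*(-10))*(863 + (10 - 722)) = 10*(863 - 712) = 10*151 = 1510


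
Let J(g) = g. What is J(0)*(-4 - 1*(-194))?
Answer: 0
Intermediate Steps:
J(0)*(-4 - 1*(-194)) = 0*(-4 - 1*(-194)) = 0*(-4 + 194) = 0*190 = 0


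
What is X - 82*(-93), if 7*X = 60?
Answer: 53442/7 ≈ 7634.6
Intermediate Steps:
X = 60/7 (X = (⅐)*60 = 60/7 ≈ 8.5714)
X - 82*(-93) = 60/7 - 82*(-93) = 60/7 + 7626 = 53442/7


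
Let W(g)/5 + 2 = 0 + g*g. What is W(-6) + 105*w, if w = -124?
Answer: -12850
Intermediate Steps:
W(g) = -10 + 5*g² (W(g) = -10 + 5*(0 + g*g) = -10 + 5*(0 + g²) = -10 + 5*g²)
W(-6) + 105*w = (-10 + 5*(-6)²) + 105*(-124) = (-10 + 5*36) - 13020 = (-10 + 180) - 13020 = 170 - 13020 = -12850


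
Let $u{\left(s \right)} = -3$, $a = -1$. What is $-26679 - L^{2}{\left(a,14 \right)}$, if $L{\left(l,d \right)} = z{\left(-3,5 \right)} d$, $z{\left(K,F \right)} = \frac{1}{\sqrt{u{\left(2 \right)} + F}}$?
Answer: $-26777$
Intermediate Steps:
$z{\left(K,F \right)} = \frac{1}{\sqrt{-3 + F}}$
$L{\left(l,d \right)} = \frac{d \sqrt{2}}{2}$ ($L{\left(l,d \right)} = \frac{d}{\sqrt{-3 + 5}} = \frac{d}{\sqrt{2}} = \frac{\sqrt{2}}{2} d = \frac{d \sqrt{2}}{2}$)
$-26679 - L^{2}{\left(a,14 \right)} = -26679 - \left(\frac{1}{2} \cdot 14 \sqrt{2}\right)^{2} = -26679 - \left(7 \sqrt{2}\right)^{2} = -26679 - 98 = -26777$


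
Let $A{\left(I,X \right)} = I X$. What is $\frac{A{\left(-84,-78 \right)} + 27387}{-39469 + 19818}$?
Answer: $- \frac{33939}{19651} \approx -1.7271$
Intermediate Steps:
$\frac{A{\left(-84,-78 \right)} + 27387}{-39469 + 19818} = \frac{\left(-84\right) \left(-78\right) + 27387}{-39469 + 19818} = \frac{6552 + 27387}{-19651} = 33939 \left(- \frac{1}{19651}\right) = - \frac{33939}{19651}$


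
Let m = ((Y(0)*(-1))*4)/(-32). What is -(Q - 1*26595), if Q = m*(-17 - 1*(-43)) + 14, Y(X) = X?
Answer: 26581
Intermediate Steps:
m = 0 (m = ((0*(-1))*4)/(-32) = (0*4)*(-1/32) = 0*(-1/32) = 0)
Q = 14 (Q = 0*(-17 - 1*(-43)) + 14 = 0*(-17 + 43) + 14 = 0*26 + 14 = 0 + 14 = 14)
-(Q - 1*26595) = -(14 - 1*26595) = -(14 - 26595) = -1*(-26581) = 26581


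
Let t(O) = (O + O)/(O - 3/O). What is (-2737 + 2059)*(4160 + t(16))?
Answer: -713928576/253 ≈ -2.8219e+6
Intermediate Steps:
t(O) = 2*O/(O - 3/O) (t(O) = (2*O)/(O - 3/O) = 2*O/(O - 3/O))
(-2737 + 2059)*(4160 + t(16)) = (-2737 + 2059)*(4160 + 2*16²/(-3 + 16²)) = -678*(4160 + 2*256/(-3 + 256)) = -678*(4160 + 2*256/253) = -678*(4160 + 2*256*(1/253)) = -678*(4160 + 512/253) = -678*1052992/253 = -713928576/253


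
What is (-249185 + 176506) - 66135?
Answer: -138814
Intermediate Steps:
(-249185 + 176506) - 66135 = -72679 - 66135 = -138814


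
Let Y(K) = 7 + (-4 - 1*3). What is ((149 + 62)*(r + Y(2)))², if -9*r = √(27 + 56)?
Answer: 3695243/81 ≈ 45620.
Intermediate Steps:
r = -√83/9 (r = -√(27 + 56)/9 = -√83/9 ≈ -1.0123)
Y(K) = 0 (Y(K) = 7 + (-4 - 3) = 7 - 7 = 0)
((149 + 62)*(r + Y(2)))² = ((149 + 62)*(-√83/9 + 0))² = (211*(-√83/9))² = (-211*√83/9)² = 3695243/81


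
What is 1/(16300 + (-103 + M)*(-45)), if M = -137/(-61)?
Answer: 61/1270870 ≈ 4.7999e-5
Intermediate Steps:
M = 137/61 (M = -137*(-1/61) = 137/61 ≈ 2.2459)
1/(16300 + (-103 + M)*(-45)) = 1/(16300 + (-103 + 137/61)*(-45)) = 1/(16300 - 6146/61*(-45)) = 1/(16300 + 276570/61) = 1/(1270870/61) = 61/1270870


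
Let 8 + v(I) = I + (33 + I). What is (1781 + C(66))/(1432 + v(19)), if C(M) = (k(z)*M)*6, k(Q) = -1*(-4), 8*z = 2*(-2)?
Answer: 673/299 ≈ 2.2508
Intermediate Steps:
z = -½ (z = (2*(-2))/8 = (⅛)*(-4) = -½ ≈ -0.50000)
k(Q) = 4
v(I) = 25 + 2*I (v(I) = -8 + (I + (33 + I)) = -8 + (33 + 2*I) = 25 + 2*I)
C(M) = 24*M (C(M) = (4*M)*6 = 24*M)
(1781 + C(66))/(1432 + v(19)) = (1781 + 24*66)/(1432 + (25 + 2*19)) = (1781 + 1584)/(1432 + (25 + 38)) = 3365/(1432 + 63) = 3365/1495 = 3365*(1/1495) = 673/299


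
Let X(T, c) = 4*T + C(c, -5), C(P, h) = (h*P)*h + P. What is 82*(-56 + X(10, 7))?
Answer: 13612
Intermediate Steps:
C(P, h) = P + P*h**2 (C(P, h) = (P*h)*h + P = P*h**2 + P = P + P*h**2)
X(T, c) = 4*T + 26*c (X(T, c) = 4*T + c*(1 + (-5)**2) = 4*T + c*(1 + 25) = 4*T + c*26 = 4*T + 26*c)
82*(-56 + X(10, 7)) = 82*(-56 + (4*10 + 26*7)) = 82*(-56 + (40 + 182)) = 82*(-56 + 222) = 82*166 = 13612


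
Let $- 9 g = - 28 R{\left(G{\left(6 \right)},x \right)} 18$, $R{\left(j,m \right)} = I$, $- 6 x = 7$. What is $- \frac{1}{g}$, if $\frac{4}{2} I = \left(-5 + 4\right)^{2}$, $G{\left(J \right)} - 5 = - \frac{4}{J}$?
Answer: $- \frac{1}{28} \approx -0.035714$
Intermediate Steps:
$x = - \frac{7}{6}$ ($x = \left(- \frac{1}{6}\right) 7 = - \frac{7}{6} \approx -1.1667$)
$G{\left(J \right)} = 5 - \frac{4}{J}$
$I = \frac{1}{2}$ ($I = \frac{\left(-5 + 4\right)^{2}}{2} = \frac{\left(-1\right)^{2}}{2} = \frac{1}{2} \cdot 1 = \frac{1}{2} \approx 0.5$)
$R{\left(j,m \right)} = \frac{1}{2}$
$g = 28$ ($g = - \frac{\left(-28\right) \frac{1}{2} \cdot 18}{9} = - \frac{\left(-14\right) 18}{9} = \left(- \frac{1}{9}\right) \left(-252\right) = 28$)
$- \frac{1}{g} = - \frac{1}{28}$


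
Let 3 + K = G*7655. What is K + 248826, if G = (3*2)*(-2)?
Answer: 156963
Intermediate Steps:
G = -12 (G = 6*(-2) = -12)
K = -91863 (K = -3 - 12*7655 = -3 - 91860 = -91863)
K + 248826 = -91863 + 248826 = 156963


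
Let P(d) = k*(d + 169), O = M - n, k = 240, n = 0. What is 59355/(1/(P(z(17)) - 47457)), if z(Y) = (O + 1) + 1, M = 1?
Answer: -366635835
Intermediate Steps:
O = 1 (O = 1 - 1*0 = 1 + 0 = 1)
z(Y) = 3 (z(Y) = (1 + 1) + 1 = 2 + 1 = 3)
P(d) = 40560 + 240*d (P(d) = 240*(d + 169) = 240*(169 + d) = 40560 + 240*d)
59355/(1/(P(z(17)) - 47457)) = 59355/(1/((40560 + 240*3) - 47457)) = 59355/(1/((40560 + 720) - 47457)) = 59355/(1/(41280 - 47457)) = 59355/(1/(-6177)) = 59355/(-1/6177) = 59355*(-6177) = -366635835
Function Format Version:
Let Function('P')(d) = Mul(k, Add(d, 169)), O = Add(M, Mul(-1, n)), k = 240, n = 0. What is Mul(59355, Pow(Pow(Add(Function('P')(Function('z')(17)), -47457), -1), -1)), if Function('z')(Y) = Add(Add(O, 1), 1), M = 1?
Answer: -366635835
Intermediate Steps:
O = 1 (O = Add(1, Mul(-1, 0)) = Add(1, 0) = 1)
Function('z')(Y) = 3 (Function('z')(Y) = Add(Add(1, 1), 1) = Add(2, 1) = 3)
Function('P')(d) = Add(40560, Mul(240, d)) (Function('P')(d) = Mul(240, Add(d, 169)) = Mul(240, Add(169, d)) = Add(40560, Mul(240, d)))
Mul(59355, Pow(Pow(Add(Function('P')(Function('z')(17)), -47457), -1), -1)) = Mul(59355, Pow(Pow(Add(Add(40560, Mul(240, 3)), -47457), -1), -1)) = Mul(59355, Pow(Pow(Add(Add(40560, 720), -47457), -1), -1)) = Mul(59355, Pow(Pow(Add(41280, -47457), -1), -1)) = Mul(59355, Pow(Pow(-6177, -1), -1)) = Mul(59355, Pow(Rational(-1, 6177), -1)) = Mul(59355, -6177) = -366635835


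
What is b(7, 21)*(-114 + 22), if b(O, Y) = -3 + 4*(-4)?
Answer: 1748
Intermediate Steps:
b(O, Y) = -19 (b(O, Y) = -3 - 16 = -19)
b(7, 21)*(-114 + 22) = -19*(-114 + 22) = -19*(-92) = 1748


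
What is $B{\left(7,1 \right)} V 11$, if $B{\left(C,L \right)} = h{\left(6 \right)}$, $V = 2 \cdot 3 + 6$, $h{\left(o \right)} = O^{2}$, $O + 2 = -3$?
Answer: $3300$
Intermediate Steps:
$O = -5$ ($O = -2 - 3 = -5$)
$h{\left(o \right)} = 25$ ($h{\left(o \right)} = \left(-5\right)^{2} = 25$)
$V = 12$ ($V = 6 + 6 = 12$)
$B{\left(C,L \right)} = 25$
$B{\left(7,1 \right)} V 11 = 25 \cdot 12 \cdot 11 = 300 \cdot 11 = 3300$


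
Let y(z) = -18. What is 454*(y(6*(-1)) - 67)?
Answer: -38590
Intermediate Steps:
454*(y(6*(-1)) - 67) = 454*(-18 - 67) = 454*(-85) = -38590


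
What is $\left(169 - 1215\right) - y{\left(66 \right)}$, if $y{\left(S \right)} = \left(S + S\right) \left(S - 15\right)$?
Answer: $-7778$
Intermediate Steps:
$y{\left(S \right)} = 2 S \left(-15 + S\right)$
$\left(169 - 1215\right) - y{\left(66 \right)} = \left(169 - 1215\right) - 2 \cdot 66 \left(-15 + 66\right) = \left(169 - 1215\right) - 2 \cdot 66 \cdot 51 = -1046 - 6732 = -7778$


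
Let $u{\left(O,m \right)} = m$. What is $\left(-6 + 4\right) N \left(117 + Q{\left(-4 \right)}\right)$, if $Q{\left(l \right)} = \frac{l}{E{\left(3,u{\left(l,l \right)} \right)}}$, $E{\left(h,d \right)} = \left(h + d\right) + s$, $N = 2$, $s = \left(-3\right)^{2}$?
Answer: $-466$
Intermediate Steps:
$s = 9$
$E{\left(h,d \right)} = 9 + d + h$ ($E{\left(h,d \right)} = \left(h + d\right) + 9 = \left(d + h\right) + 9 = 9 + d + h$)
$Q{\left(l \right)} = \frac{l}{12 + l}$ ($Q{\left(l \right)} = \frac{l}{9 + l + 3} = \frac{l}{12 + l}$)
$\left(-6 + 4\right) N \left(117 + Q{\left(-4 \right)}\right) = \left(-6 + 4\right) 2 \left(117 - \frac{4}{12 - 4}\right) = \left(-2\right) 2 \left(117 - \frac{4}{8}\right) = - 4 \left(117 - \frac{1}{2}\right) = \left(-4\right) \frac{233}{2} = -466$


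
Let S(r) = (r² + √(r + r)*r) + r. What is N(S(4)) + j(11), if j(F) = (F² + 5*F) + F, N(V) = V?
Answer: 207 + 8*√2 ≈ 218.31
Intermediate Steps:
S(r) = r + r² + √2*r^(3/2) (S(r) = (r² + √(2*r)*r) + r = (r² + (√2*√r)*r) + r = (r² + √2*r^(3/2)) + r = r + r² + √2*r^(3/2))
j(F) = F² + 6*F
N(S(4)) + j(11) = (4 + 4² + √2*4^(3/2)) + 11*(6 + 11) = (4 + 16 + √2*8) + 11*17 = (4 + 16 + 8*√2) + 187 = (20 + 8*√2) + 187 = 207 + 8*√2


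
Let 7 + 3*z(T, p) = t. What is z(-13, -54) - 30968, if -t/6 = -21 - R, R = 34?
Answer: -92581/3 ≈ -30860.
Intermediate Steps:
t = 330 (t = -6*(-21 - 1*34) = -6*(-21 - 34) = -6*(-55) = 330)
z(T, p) = 323/3 (z(T, p) = -7/3 + (⅓)*330 = -7/3 + 110 = 323/3)
z(-13, -54) - 30968 = 323/3 - 30968 = -92581/3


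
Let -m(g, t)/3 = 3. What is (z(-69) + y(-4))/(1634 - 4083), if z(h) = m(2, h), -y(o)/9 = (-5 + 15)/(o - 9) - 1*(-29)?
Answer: 3420/31837 ≈ 0.10742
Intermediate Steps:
y(o) = -261 - 90/(-9 + o) (y(o) = -9*((-5 + 15)/(o - 9) - 1*(-29)) = -9*(10/(-9 + o) + 29) = -9*(29 + 10/(-9 + o)) = -261 - 90/(-9 + o))
m(g, t) = -9 (m(g, t) = -3*3 = -9)
z(h) = -9
(z(-69) + y(-4))/(1634 - 4083) = (-9 + 9*(251 - 29*(-4))/(-9 - 4))/(1634 - 4083) = (-9 + 9*(251 + 116)/(-13))/(-2449) = (-9 + 9*(-1/13)*367)*(-1/2449) = (-9 - 3303/13)*(-1/2449) = -3420/13*(-1/2449) = 3420/31837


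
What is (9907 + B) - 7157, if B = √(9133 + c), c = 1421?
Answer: 2750 + √10554 ≈ 2852.7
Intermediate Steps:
B = √10554 (B = √(9133 + 1421) = √10554 ≈ 102.73)
(9907 + B) - 7157 = (9907 + √10554) - 7157 = 2750 + √10554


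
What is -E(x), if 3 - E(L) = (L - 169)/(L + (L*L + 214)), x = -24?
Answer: -2491/766 ≈ -3.2520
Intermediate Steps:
E(L) = 3 - (-169 + L)/(214 + L + L**2) (E(L) = 3 - (L - 169)/(L + (L*L + 214)) = 3 - (-169 + L)/(L + (L**2 + 214)) = 3 - (-169 + L)/(L + (214 + L**2)) = 3 - (-169 + L)/(214 + L + L**2))
-E(x) = -(811 + 2*(-24) + 3*(-24)**2)/(214 - 24 + (-24)**2) = -(811 - 48 + 3*576)/(214 - 24 + 576) = -(811 - 48 + 1728)/766 = -2491/766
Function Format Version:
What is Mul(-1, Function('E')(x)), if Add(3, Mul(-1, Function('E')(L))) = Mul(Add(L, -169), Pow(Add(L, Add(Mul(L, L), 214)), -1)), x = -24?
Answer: Rational(-2491, 766) ≈ -3.2520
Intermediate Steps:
Function('E')(L) = Add(3, Mul(-1, Pow(Add(214, L, Pow(L, 2)), -1), Add(-169, L))) (Function('E')(L) = Add(3, Mul(-1, Mul(Add(L, -169), Pow(Add(L, Add(Mul(L, L), 214)), -1)))) = Add(3, Mul(-1, Mul(Add(-169, L), Pow(Add(L, Add(Pow(L, 2), 214)), -1)))) = Add(3, Mul(-1, Mul(Add(-169, L), Pow(Add(L, Add(214, Pow(L, 2))), -1)))) = Add(3, Mul(-1, Mul(Add(-169, L), Pow(Add(214, L, Pow(L, 2)), -1)))) = Add(3, Mul(-1, Mul(Pow(Add(214, L, Pow(L, 2)), -1), Add(-169, L)))) = Add(3, Mul(-1, Pow(Add(214, L, Pow(L, 2)), -1), Add(-169, L))))
Mul(-1, Function('E')(x)) = Mul(-1, Mul(Pow(Add(214, -24, Pow(-24, 2)), -1), Add(811, Mul(2, -24), Mul(3, Pow(-24, 2))))) = Mul(-1, Mul(Pow(Add(214, -24, 576), -1), Add(811, -48, Mul(3, 576)))) = Mul(-1, Mul(Pow(766, -1), Add(811, -48, 1728))) = Mul(-1, Mul(Rational(1, 766), 2491)) = Mul(-1, Rational(2491, 766)) = Rational(-2491, 766)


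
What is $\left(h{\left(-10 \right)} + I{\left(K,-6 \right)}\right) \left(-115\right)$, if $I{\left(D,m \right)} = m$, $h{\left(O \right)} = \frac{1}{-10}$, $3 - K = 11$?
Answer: $\frac{1403}{2} \approx 701.5$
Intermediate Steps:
$K = -8$ ($K = 3 - 11 = -8$)
$h{\left(O \right)} = - \frac{1}{10}$
$\left(h{\left(-10 \right)} + I{\left(K,-6 \right)}\right) \left(-115\right) = \left(- \frac{1}{10} - 6\right) \left(-115\right) = \left(- \frac{61}{10}\right) \left(-115\right) = \frac{1403}{2}$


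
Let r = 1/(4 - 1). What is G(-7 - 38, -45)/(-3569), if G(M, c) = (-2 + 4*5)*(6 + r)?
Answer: -114/3569 ≈ -0.031942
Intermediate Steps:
r = 1/3 ≈ 0.33333
G(M, c) = 114 (G(M, c) = (-2 + 4*5)*(6 + 1/3) = (-2 + 20)*(19/3) = 18*(19/3) = 114)
G(-7 - 38, -45)/(-3569) = 114/(-3569) = 114*(-1/3569) = -114/3569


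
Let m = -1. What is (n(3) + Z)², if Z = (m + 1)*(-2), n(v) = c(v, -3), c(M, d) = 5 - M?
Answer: 4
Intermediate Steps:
n(v) = 5 - v
Z = 0 (Z = (-1 + 1)*(-2) = 0*(-2) = 0)
(n(3) + Z)² = ((5 - 1*3) + 0)² = ((5 - 3) + 0)² = (2 + 0)² = 2² = 4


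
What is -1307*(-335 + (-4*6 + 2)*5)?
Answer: 581615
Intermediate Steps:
-1307*(-335 + (-4*6 + 2)*5) = -1307*(-335 + (-24 + 2)*5) = -1307*(-335 - 22*5) = -1307*(-335 - 110) = -1307*(-445) = 581615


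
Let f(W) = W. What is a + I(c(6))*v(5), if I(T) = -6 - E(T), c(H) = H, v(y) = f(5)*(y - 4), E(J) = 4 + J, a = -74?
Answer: -154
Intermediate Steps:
v(y) = -20 + 5*y (v(y) = 5*(y - 4) = 5*(-4 + y) = -20 + 5*y)
I(T) = -10 - T (I(T) = -6 - (4 + T) = -6 + (-4 - T) = -10 - T)
a + I(c(6))*v(5) = -74 + (-10 - 1*6)*(-20 + 5*5) = -74 + (-10 - 6)*(-20 + 25) = -74 - 16*5 = -74 - 80 = -154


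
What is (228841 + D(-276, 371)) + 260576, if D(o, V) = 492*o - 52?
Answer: 353573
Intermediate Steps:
D(o, V) = -52 + 492*o
(228841 + D(-276, 371)) + 260576 = (228841 + (-52 + 492*(-276))) + 260576 = (228841 + (-52 - 135792)) + 260576 = (228841 - 135844) + 260576 = 92997 + 260576 = 353573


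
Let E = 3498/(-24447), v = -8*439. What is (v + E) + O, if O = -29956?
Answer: -272731898/8149 ≈ -33468.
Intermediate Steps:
v = -3512
E = -1166/8149 (E = 3498*(-1/24447) = -1166/8149 ≈ -0.14309)
(v + E) + O = (-3512 - 1166/8149) - 29956 = -28620454/8149 - 29956 = -272731898/8149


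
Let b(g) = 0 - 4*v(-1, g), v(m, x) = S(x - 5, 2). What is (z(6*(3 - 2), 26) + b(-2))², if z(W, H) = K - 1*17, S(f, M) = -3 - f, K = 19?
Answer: 196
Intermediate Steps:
v(m, x) = 2 - x (v(m, x) = -3 - (x - 5) = -3 - (-5 + x) = -3 + (5 - x) = 2 - x)
z(W, H) = 2 (z(W, H) = 19 - 1*17 = 19 - 17 = 2)
b(g) = -8 + 4*g (b(g) = 0 - 4*(2 - g) = 0 + (-8 + 4*g) = -8 + 4*g)
(z(6*(3 - 2), 26) + b(-2))² = (2 + (-8 + 4*(-2)))² = (2 + (-8 - 8))² = (2 - 16)² = (-14)² = 196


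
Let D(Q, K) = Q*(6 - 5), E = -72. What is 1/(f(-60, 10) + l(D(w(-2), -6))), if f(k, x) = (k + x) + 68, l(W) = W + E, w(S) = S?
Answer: -1/56 ≈ -0.017857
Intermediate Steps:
D(Q, K) = Q (D(Q, K) = Q*1 = Q)
l(W) = -72 + W (l(W) = W - 72 = -72 + W)
f(k, x) = 68 + k + x
1/(f(-60, 10) + l(D(w(-2), -6))) = 1/((68 - 60 + 10) + (-72 - 2)) = 1/(18 - 74) = 1/(-56) = -1/56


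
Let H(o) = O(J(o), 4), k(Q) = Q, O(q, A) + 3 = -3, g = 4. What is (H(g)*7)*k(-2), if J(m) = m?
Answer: 84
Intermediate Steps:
O(q, A) = -6 (O(q, A) = -3 - 3 = -6)
H(o) = -6
(H(g)*7)*k(-2) = -6*7*(-2) = -42*(-2) = 84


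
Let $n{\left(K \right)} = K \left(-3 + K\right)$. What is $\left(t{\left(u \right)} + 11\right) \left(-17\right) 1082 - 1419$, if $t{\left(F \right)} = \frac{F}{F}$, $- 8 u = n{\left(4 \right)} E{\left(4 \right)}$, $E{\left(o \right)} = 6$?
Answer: $-222147$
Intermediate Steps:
$u = -3$ ($u = - \frac{4 \left(-3 + 4\right) 6}{8} = - \frac{4 \cdot 1 \cdot 6}{8} = - \frac{4 \cdot 6}{8} = \left(- \frac{1}{8}\right) 24 = -3$)
$t{\left(F \right)} = 1$
$\left(t{\left(u \right)} + 11\right) \left(-17\right) 1082 - 1419 = \left(1 + 11\right) \left(-17\right) 1082 - 1419 = 12 \left(-17\right) 1082 - 1419 = \left(-204\right) 1082 - 1419 = -220728 - 1419 = -222147$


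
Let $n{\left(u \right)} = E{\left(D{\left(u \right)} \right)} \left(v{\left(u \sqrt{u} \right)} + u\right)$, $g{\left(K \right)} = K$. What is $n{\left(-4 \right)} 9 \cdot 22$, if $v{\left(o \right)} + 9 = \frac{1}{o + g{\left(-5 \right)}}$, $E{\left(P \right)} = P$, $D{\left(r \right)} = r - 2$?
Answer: $\frac{1380456}{89} - \frac{9504 i}{89} \approx 15511.0 - 106.79 i$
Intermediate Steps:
$D{\left(r \right)} = -2 + r$ ($D{\left(r \right)} = r - 2 = -2 + r$)
$v{\left(o \right)} = -9 + \frac{1}{-5 + o}$ ($v{\left(o \right)} = -9 + \frac{1}{o - 5} = -9 + \frac{1}{-5 + o}$)
$n{\left(u \right)} = \left(-2 + u\right) \left(u + \frac{46 - 9 u^{\frac{3}{2}}}{-5 + u^{\frac{3}{2}}}\right)$ ($n{\left(u \right)} = \left(-2 + u\right) \left(\frac{46 - 9 u \sqrt{u}}{-5 + u \sqrt{u}} + u\right) = \left(-2 + u\right) \left(\frac{46 - 9 u^{\frac{3}{2}}}{-5 + u^{\frac{3}{2}}} + u\right) = \left(-2 + u\right) \left(u + \frac{46 - 9 u^{\frac{3}{2}}}{-5 + u^{\frac{3}{2}}}\right)$)
$n{\left(-4 \right)} 9 \cdot 22 = \frac{\left(-2 - 4\right) \left(46 - 9 \left(-4\right)^{\frac{3}{2}} - 4 \left(-5 + \left(-4\right)^{\frac{3}{2}}\right)\right)}{-5 + \left(-4\right)^{\frac{3}{2}}} \cdot 9 \cdot 22 = \frac{1}{-5 - 8 i} \left(-6\right) \left(46 - 9 \left(- 8 i\right) - 4 \left(-5 - 8 i\right)\right) 9 \cdot 22 = \frac{-5 + 8 i}{89} \left(-6\right) \left(46 + 72 i + \left(20 + 32 i\right)\right) 9 \cdot 22 = \frac{-5 + 8 i}{89} \left(-6\right) \left(66 + 104 i\right) 9 \cdot 22 = - \frac{6 \left(-5 + 8 i\right) \left(66 + 104 i\right)}{89} \cdot 9 \cdot 22 = - \frac{54 \left(-5 + 8 i\right) \left(66 + 104 i\right)}{89} \cdot 22 = - \frac{1188 \left(-5 + 8 i\right) \left(66 + 104 i\right)}{89}$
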